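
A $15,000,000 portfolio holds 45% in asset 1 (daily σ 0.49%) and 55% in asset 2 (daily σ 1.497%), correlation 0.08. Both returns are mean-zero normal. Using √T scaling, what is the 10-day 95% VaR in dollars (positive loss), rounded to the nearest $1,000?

$678,000

σ_p = √(0.45²·0.49² + 0.55²·1.497² + 2·0.08·0.45·0.55·0.49·1.497) = 0.869%.
σ_{10d} = 0.869% × √10 = 2.748%.
z(95%) = 1.645.
VaR = 1.645 × 2.748% = 4.520%; on $15,000,000 that is $678,000.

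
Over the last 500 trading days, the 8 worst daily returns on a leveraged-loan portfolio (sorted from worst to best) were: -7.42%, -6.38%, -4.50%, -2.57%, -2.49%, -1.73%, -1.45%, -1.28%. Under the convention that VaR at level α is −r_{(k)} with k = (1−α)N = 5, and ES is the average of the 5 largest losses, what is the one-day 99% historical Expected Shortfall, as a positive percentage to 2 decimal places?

4.67%

The 5 worst returns sum to -23.36%.
ES = −(-23.36%) / 5 = 4.672% ≈ 4.67%.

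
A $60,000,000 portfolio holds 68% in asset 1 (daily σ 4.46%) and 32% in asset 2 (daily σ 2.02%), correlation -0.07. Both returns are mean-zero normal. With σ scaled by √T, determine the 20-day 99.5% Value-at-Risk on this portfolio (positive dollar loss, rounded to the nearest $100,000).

$21,100,000

σ_p = √(0.68²·4.46² + 0.32²·2.02² + 2·-0.07·0.68·0.32·4.46·2.02) = 3.056%.
σ_{20d} = 3.056% × √20 = 13.667%.
z(99.5%) = 2.576.
VaR = 2.576 × 13.667% = 35.206%; on $60,000,000 that is $21,123,600.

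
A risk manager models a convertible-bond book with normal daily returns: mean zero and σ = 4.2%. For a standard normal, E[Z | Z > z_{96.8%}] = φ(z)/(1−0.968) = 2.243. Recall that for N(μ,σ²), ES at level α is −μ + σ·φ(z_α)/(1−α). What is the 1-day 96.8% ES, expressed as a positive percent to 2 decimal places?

9.42%

ES = 4.2% × 2.243 = 9.421%.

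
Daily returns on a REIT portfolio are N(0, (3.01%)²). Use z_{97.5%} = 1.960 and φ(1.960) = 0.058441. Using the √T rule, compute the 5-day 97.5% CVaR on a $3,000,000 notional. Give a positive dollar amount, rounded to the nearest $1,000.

σ_{5d} = 3.01% × √5 = 6.731%.
ES multiplier = φ(z)/(1−α) = 0.058441/0.025 = 2.338.
ES = 6.731% × 2.338 = 15.737%; on $3,000,000: $472,110.

$472,000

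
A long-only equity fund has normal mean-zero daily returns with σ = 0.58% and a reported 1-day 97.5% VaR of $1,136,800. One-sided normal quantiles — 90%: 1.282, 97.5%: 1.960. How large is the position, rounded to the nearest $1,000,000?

VaR as a fraction of value: z·σ = 1.960 × 0.58% = 1.1368%.
Position = $1,136,800 / 0.011368 = $100,000,000.

$100,000,000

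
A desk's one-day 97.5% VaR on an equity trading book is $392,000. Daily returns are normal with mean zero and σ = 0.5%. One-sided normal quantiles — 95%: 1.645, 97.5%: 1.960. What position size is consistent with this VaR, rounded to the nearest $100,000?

VaR as a fraction of value: z·σ = 1.960 × 0.5% = 0.98%.
Position = $392,000 / 0.0098 = $40,000,000.

$40,000,000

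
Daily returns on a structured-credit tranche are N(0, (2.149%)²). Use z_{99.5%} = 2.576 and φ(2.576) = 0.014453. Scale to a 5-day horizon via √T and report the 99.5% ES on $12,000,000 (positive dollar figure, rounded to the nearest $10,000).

$1,670,000

σ_{5d} = 2.149% × √5 = 4.805%.
ES multiplier = φ(z)/(1−α) = 0.014453/0.005 = 2.891.
ES = 4.805% × 2.891 = 13.891%; on $12,000,000: $1,666,920.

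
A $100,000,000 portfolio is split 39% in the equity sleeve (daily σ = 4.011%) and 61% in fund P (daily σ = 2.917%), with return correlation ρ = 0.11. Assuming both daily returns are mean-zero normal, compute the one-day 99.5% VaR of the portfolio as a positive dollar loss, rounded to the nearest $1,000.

$6,427,000

σ_p² = 0.39²·4.011² + 0.61²·2.917² + 2·0.11·0.39·0.61·4.011·2.917 = 6.2255 (%²).
σ_p = √6.2255 = 2.495%.
At 99.5%, z = 2.576.
VaR = 2.576 × 2.495% = 6.427%; on $100,000,000 that is $6,427,000.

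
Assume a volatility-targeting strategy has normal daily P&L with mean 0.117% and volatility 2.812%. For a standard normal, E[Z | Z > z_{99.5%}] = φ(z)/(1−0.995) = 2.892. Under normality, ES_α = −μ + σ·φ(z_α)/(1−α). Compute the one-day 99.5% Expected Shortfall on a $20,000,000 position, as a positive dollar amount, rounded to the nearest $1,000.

$1,603,000

ES = −(0.117%) + 2.812% × 2.892 = 8.015%.
On $20,000,000: 0.08015 × $20,000,000 = $1,603,000.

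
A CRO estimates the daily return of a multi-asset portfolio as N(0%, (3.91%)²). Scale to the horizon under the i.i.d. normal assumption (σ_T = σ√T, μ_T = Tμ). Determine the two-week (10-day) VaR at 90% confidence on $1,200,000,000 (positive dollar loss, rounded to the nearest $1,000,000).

$190,000,000

At 90%, z = 1.282.
σ_{10d} = 3.91% × √10 = 12.365%.
VaR = 1.282 × 12.365% = 15.852%.
On $1,200,000,000: 0.15852 × $1,200,000,000 = $190,224,000.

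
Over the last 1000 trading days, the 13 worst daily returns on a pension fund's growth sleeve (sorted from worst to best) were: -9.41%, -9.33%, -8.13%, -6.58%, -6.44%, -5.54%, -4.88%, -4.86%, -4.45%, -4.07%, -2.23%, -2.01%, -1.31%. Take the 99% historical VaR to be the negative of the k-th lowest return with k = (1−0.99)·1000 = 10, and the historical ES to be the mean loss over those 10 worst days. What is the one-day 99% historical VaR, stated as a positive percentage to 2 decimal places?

4.07%

k = 10; the 10th lowest return is -4.07%, so VaR = 4.07%.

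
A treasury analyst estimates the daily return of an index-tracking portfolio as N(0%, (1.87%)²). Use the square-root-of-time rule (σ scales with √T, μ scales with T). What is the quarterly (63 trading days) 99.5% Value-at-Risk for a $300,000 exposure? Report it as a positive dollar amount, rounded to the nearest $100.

At 99.5%, z = 2.576.
σ_{63d} = 1.87% × √63 = 14.843%.
VaR = 2.576 × 14.843% = 38.236%.
On $300,000: 0.38236 × $300,000 = $114,708.

$114,700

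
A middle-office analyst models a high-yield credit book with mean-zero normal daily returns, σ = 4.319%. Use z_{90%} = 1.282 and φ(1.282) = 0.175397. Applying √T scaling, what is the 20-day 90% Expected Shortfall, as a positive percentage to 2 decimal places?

σ_{20d} = 4.319% × √20 = 19.315%.
ES multiplier = φ(z)/(1−α) = 0.175397/0.1 = 1.754.
ES = 19.315% × 1.754 = 33.879%.

33.88%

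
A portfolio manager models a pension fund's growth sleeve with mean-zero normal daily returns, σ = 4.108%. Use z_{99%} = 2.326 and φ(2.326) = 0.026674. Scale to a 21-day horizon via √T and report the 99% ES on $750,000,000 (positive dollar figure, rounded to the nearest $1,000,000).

$377,000,000

σ_{21d} = 4.108% × √21 = 18.825%.
ES multiplier = φ(z)/(1−α) = 0.026674/0.01 = 2.667.
ES = 18.825% × 2.667 = 50.206%; on $750,000,000: $376,545,000.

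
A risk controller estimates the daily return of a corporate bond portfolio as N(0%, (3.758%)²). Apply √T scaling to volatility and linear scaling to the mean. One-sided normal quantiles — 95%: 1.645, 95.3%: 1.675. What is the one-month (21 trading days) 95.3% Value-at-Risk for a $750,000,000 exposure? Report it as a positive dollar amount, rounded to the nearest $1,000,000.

σ_{21d} = 3.758% × √21 = 17.221%.
VaR = 1.675 × 17.221% = 28.845%.
On $750,000,000: 0.28845 × $750,000,000 = $216,337,500.

$216,000,000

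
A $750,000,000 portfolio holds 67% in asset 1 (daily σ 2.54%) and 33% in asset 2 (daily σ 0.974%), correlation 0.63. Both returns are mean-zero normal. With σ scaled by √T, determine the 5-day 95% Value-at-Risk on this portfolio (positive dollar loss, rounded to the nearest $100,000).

σ_p = √(0.67²·2.54² + 0.33²·0.974² + 2·0.63·0.67·0.33·2.54·0.974) = 1.921%.
σ_{5d} = 1.921% × √5 = 4.295%.
z(95%) = 1.645.
VaR = 1.645 × 4.295% = 7.065%; on $750,000,000 that is $52,987,500.

$53,000,000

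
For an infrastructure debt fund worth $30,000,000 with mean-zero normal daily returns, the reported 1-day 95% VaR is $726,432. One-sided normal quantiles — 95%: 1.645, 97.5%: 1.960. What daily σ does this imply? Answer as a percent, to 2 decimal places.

VaR as a fraction: $726,432 / $30,000,000 = 2.421%.
σ = VaR / z = 2.421% / 1.645 = 1.472%.

1.47%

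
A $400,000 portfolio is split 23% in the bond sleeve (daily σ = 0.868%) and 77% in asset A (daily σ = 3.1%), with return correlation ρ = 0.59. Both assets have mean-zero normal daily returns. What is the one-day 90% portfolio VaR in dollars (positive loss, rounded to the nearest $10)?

$12,870

σ_p² = 0.23²·0.868² + 0.77²·3.1² + 2·0.59·0.23·0.77·0.868·3.1 = 6.2999 (%²).
σ_p = √6.2999 = 2.510%.
At 90%, z = 1.282.
VaR = 1.282 × 2.510% = 3.218%; on $400,000 that is $12,872.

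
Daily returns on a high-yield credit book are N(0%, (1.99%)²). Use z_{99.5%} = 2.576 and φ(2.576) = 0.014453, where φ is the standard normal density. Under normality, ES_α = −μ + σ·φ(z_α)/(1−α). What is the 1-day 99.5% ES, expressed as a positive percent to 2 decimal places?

5.75%

Tail multiplier: φ(z)/(1−α) = 0.014453 / 0.005 = 2.891.
ES = 1.99% × 2.891 = 5.753%.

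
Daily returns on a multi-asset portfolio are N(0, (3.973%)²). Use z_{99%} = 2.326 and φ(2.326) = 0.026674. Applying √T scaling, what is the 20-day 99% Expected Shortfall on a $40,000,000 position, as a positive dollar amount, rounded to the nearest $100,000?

σ_{20d} = 3.973% × √20 = 17.768%.
ES multiplier = φ(z)/(1−α) = 0.026674/0.01 = 2.667.
ES = 17.768% × 2.667 = 47.387%; on $40,000,000: $18,954,800.

$19,000,000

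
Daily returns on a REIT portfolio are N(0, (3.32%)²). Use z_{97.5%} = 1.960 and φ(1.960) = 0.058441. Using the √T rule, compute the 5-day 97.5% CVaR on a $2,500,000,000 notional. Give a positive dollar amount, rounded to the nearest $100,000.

σ_{5d} = 3.32% × √5 = 7.424%.
ES multiplier = φ(z)/(1−α) = 0.058441/0.025 = 2.338.
ES = 7.424% × 2.338 = 17.357%; on $2,500,000,000: $433,925,000.

$433,900,000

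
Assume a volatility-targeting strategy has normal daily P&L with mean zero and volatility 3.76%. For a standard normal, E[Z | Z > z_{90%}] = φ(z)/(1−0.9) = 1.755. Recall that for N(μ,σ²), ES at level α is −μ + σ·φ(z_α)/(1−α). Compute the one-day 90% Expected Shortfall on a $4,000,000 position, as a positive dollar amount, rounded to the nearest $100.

ES = 3.76% × 1.755 = 6.599%.
On $4,000,000: 0.06599 × $4,000,000 = $263,960.

$264,000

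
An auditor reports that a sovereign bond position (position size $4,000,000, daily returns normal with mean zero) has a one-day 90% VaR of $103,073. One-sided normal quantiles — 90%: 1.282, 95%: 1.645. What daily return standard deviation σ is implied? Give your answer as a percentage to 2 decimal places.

2.01%

VaR as a fraction: $103,073 / $4,000,000 = 2.577%.
σ = VaR / z = 2.577% / 1.282 = 2.010%.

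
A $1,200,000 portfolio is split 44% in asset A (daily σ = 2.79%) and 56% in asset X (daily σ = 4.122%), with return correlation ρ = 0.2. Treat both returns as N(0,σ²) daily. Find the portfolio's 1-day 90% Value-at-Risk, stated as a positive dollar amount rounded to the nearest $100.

σ_p² = 0.44²·2.79² + 0.56²·4.122² + 2·0.2·0.44·0.56·2.79·4.122 = 7.9688 (%²).
σ_p = √7.9688 = 2.823%.
At 90%, z = 1.282.
VaR = 1.282 × 2.823% = 3.619%; on $1,200,000 that is $43,428.

$43,400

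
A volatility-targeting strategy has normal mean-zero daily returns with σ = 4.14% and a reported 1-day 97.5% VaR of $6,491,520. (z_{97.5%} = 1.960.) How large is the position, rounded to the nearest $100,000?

VaR as a fraction of value: z·σ = 1.960 × 4.14% = 8.1144%.
Position = $6,491,520 / 0.081144 = $80,000,000.

$80,000,000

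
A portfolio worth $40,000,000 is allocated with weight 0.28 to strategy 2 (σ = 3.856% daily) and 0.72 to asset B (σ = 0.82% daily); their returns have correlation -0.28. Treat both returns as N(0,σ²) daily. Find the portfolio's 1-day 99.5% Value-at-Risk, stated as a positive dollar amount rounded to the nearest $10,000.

$1,110,000

σ_p² = 0.28²·3.856² + 0.72²·0.82² + 2·-0.28·0.28·0.72·3.856·0.82 = 1.1573 (%²).
σ_p = √1.1573 = 1.076%.
At 99.5%, z = 2.576.
VaR = 2.576 × 1.076% = 2.772%; on $40,000,000 that is $1,108,800.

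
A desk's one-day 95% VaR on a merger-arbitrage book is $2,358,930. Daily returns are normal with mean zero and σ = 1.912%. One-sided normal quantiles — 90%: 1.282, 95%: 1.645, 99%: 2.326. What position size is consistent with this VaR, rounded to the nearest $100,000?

$75,000,000

VaR as a fraction of value: z·σ = 1.645 × 1.912% = 3.14524%.
Position = $2,358,930 / 0.0314524 = $75,000,000.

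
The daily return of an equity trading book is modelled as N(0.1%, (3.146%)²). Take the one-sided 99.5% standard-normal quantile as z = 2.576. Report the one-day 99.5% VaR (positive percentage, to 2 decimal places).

8.00%

VaR = −μ + z·σ = −(0.1%) + 2.576 × 3.146% = 8.004%.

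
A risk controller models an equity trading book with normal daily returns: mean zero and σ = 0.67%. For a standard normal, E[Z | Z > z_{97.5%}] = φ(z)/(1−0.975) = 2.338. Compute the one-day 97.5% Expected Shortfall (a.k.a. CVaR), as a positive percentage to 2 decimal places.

1.57%

ES = 0.67% × 2.338 = 1.566%.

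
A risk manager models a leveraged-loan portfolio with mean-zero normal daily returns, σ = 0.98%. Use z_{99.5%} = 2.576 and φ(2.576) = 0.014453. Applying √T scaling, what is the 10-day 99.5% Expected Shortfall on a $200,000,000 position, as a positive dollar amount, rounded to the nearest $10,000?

$17,920,000

σ_{10d} = 0.98% × √10 = 3.099%.
ES multiplier = φ(z)/(1−α) = 0.014453/0.005 = 2.891.
ES = 3.099% × 2.891 = 8.959%; on $200,000,000: $17,918,000.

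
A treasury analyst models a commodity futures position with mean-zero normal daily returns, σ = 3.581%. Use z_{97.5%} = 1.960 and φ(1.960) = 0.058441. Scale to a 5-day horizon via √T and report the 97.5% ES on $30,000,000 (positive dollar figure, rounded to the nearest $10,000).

σ_{5d} = 3.581% × √5 = 8.007%.
ES multiplier = φ(z)/(1−α) = 0.058441/0.025 = 2.338.
ES = 8.007% × 2.338 = 18.720%; on $30,000,000: $5,616,000.

$5,620,000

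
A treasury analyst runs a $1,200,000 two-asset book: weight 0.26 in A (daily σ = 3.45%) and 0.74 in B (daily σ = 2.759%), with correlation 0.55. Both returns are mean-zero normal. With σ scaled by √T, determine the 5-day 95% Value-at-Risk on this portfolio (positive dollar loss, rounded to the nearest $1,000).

$117,000

σ_p = √(0.26²·3.45² + 0.74²·2.759² + 2·0.55·0.26·0.74·3.45·2.759) = 2.643%.
σ_{5d} = 2.643% × √5 = 5.910%.
z(95%) = 1.645.
VaR = 1.645 × 5.910% = 9.722%; on $1,200,000 that is $116,664.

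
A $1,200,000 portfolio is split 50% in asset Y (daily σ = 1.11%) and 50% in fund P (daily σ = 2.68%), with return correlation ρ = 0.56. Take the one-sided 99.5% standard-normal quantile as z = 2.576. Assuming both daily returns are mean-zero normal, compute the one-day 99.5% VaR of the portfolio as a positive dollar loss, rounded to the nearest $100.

σ_p² = 0.5²·1.11² + 0.5²·2.68² + 2·0.56·0.5·0.5·1.11·2.68 = 2.9366 (%²).
σ_p = √2.9366 = 1.714%.
VaR = 2.576 × 1.714% = 4.415%; on $1,200,000 that is $52,980.

$53,000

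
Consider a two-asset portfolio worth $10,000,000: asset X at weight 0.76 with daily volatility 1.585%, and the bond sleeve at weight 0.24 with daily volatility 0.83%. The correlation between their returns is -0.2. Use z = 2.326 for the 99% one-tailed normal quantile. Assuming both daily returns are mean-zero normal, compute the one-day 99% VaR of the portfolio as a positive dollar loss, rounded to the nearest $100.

σ_p² = 0.76²·1.585² + 0.24²·0.83² + 2·-0.2·0.76·0.24·1.585·0.83 = 1.3948 (%²).
σ_p = √1.3948 = 1.181%.
VaR = 2.326 × 1.181% = 2.747%; on $10,000,000 that is $274,700.

$274,700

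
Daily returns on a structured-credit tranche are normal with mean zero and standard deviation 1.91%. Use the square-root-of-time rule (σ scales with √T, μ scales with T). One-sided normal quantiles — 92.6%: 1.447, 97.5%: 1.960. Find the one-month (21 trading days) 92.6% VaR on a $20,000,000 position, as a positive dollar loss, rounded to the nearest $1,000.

σ_{21d} = 1.91% × √21 = 8.753%.
VaR = 1.447 × 8.753% = 12.666%.
On $20,000,000: 0.12666 × $20,000,000 = $2,533,200.

$2,533,000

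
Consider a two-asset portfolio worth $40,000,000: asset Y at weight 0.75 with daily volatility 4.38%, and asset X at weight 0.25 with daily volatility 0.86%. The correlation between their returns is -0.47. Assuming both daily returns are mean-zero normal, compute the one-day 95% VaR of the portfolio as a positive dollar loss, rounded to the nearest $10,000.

σ_p² = 0.75²·4.38² + 0.25²·0.86² + 2·-0.47·0.75·0.25·4.38·0.86 = 10.1736 (%²).
σ_p = √10.1736 = 3.190%.
At 95%, z = 1.645.
VaR = 1.645 × 3.190% = 5.248%; on $40,000,000 that is $2,099,200.

$2,100,000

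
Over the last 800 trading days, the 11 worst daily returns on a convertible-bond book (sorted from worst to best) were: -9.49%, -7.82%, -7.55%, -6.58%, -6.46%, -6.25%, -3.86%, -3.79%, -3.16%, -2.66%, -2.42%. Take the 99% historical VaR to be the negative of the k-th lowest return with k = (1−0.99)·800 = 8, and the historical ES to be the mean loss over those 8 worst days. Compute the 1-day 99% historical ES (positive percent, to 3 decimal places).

The 8 worst returns sum to -51.80%.
ES = −(-51.80%) / 8 = 6.475%.

6.475%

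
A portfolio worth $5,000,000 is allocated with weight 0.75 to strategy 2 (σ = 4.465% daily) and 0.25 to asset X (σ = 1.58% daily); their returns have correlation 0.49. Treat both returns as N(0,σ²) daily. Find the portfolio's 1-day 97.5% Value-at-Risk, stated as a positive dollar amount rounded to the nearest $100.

σ_p² = 0.75²·4.465² + 0.25²·1.58² + 2·0.49·0.75·0.25·4.465·1.58 = 12.6665 (%²).
σ_p = √12.6665 = 3.559%.
At 97.5%, z = 1.960.
VaR = 1.960 × 3.559% = 6.976%; on $5,000,000 that is $348,800.

$348,800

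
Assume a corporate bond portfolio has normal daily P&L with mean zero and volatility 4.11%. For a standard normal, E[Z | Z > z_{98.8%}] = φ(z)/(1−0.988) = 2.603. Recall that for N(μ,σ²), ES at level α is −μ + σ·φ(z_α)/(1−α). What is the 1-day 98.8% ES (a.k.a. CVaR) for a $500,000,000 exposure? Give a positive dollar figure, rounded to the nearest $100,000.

ES = 4.11% × 2.603 = 10.698%.
On $500,000,000: 0.10698 × $500,000,000 = $53,490,000.

$53,500,000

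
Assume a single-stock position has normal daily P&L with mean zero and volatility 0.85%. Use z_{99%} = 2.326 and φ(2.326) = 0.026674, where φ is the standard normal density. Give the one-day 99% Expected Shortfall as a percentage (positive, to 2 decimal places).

2.27%

Tail multiplier: φ(z)/(1−α) = 0.026674 / 0.01 = 2.667.
ES = 0.85% × 2.667 = 2.267%.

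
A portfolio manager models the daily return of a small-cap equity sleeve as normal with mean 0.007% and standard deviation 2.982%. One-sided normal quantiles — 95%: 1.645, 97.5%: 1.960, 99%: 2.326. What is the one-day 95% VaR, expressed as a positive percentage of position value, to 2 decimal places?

4.90%

VaR = −μ + z·σ = −(0.007%) + 1.645 × 2.982% = 4.898%.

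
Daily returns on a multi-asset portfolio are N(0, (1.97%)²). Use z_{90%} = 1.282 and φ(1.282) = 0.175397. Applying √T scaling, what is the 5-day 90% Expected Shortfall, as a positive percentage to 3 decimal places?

σ_{5d} = 1.97% × √5 = 4.405%.
ES multiplier = φ(z)/(1−α) = 0.175397/0.1 = 1.754.
ES = 4.405% × 1.754 = 7.726%.

7.726%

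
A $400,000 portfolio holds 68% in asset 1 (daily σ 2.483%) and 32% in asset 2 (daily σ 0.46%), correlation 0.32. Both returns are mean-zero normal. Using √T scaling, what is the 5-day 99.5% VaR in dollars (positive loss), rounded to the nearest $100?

σ_p = √(0.68²·2.483² + 0.32²·0.46² + 2·0.32·0.68·0.32·2.483·0.46) = 1.741%.
σ_{5d} = 1.741% × √5 = 3.893%.
z(99.5%) = 2.576.
VaR = 2.576 × 3.893% = 10.028%; on $400,000 that is $40,112.

$40,100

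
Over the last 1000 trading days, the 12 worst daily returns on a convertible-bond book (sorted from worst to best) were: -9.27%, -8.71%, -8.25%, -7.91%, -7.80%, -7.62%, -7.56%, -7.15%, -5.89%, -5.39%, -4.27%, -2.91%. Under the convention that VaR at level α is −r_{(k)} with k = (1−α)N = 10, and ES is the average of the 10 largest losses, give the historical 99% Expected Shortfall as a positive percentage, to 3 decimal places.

7.555%

The 10 worst returns sum to -75.55%.
ES = −(-75.55%) / 10 = 7.555%.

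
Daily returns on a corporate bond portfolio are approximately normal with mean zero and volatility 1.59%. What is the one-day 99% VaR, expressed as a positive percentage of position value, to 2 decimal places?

3.70%

At 99% one-sided, z = 2.326.
VaR = z·σ = 2.326 × 1.59% = 3.698%.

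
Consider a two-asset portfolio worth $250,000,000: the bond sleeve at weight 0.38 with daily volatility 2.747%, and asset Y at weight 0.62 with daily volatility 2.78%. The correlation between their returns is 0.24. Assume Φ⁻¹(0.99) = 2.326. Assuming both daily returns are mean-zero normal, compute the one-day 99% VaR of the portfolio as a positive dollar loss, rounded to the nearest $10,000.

σ_p² = 0.38²·2.747² + 0.62²·2.78² + 2·0.24·0.38·0.62·2.747·2.78 = 4.9241 (%²).
σ_p = √4.9241 = 2.219%.
VaR = 2.326 × 2.219% = 5.161%; on $250,000,000 that is $12,902,500.

$12,900,000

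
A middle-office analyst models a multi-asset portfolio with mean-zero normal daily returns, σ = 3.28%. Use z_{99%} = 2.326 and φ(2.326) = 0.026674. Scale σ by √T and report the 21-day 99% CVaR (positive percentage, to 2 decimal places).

40.09%

σ_{21d} = 3.28% × √21 = 15.031%.
ES multiplier = φ(z)/(1−α) = 0.026674/0.01 = 2.667.
ES = 15.031% × 2.667 = 40.088%.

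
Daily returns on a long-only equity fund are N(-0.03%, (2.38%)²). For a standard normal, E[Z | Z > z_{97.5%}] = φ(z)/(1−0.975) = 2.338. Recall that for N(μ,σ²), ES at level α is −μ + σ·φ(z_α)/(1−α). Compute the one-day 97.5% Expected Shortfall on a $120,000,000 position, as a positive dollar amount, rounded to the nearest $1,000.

ES = −(-0.03%) + 2.38% × 2.338 = 5.594%.
On $120,000,000: 0.05594 × $120,000,000 = $6,712,800.

$6,713,000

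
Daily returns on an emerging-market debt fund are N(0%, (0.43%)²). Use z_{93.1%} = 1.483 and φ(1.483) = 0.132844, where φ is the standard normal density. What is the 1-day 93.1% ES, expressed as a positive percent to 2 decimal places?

0.83%

Tail multiplier: φ(z)/(1−α) = 0.132844 / 0.069 = 1.925.
ES = 0.43% × 1.925 = 0.828%.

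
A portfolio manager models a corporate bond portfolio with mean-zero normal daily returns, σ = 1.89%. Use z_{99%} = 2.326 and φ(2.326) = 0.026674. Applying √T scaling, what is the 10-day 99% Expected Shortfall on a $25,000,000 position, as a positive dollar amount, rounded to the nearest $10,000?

σ_{10d} = 1.89% × √10 = 5.977%.
ES multiplier = φ(z)/(1−α) = 0.026674/0.01 = 2.667.
ES = 5.977% × 2.667 = 15.941%; on $25,000,000: $3,985,250.

$3,990,000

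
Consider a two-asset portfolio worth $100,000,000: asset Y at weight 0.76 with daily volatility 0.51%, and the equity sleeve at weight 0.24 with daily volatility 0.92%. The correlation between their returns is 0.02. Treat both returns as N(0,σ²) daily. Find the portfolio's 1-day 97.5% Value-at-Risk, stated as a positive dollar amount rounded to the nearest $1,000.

σ_p² = 0.76²·0.51² + 0.24²·0.92² + 2·0.02·0.76·0.24·0.51·0.92 = 0.2024 (%²).
σ_p = √0.2024 = 0.450%.
At 97.5%, z = 1.960.
VaR = 1.960 × 0.450% = 0.882%; on $100,000,000 that is $882,000.

$882,000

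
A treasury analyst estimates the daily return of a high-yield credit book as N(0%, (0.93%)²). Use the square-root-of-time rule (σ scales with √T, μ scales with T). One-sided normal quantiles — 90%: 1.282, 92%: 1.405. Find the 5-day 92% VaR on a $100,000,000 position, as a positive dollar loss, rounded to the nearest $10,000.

$2,920,000

σ_{5d} = 0.93% × √5 = 2.080%.
VaR = 1.405 × 2.080% = 2.922%.
On $100,000,000: 0.02922 × $100,000,000 = $2,922,000.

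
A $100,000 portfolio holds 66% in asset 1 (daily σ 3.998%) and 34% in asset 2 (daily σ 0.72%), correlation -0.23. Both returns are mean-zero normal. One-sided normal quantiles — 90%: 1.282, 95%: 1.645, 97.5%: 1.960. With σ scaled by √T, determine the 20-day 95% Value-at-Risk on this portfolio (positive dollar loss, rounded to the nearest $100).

σ_p = √(0.66²·3.998² + 0.34²·0.72² + 2·-0.23·0.66·0.34·3.998·0.72) = 2.593%.
σ_{20d} = 2.593% × √20 = 11.596%.
VaR = 1.645 × 11.596% = 19.075%; on $100,000 that is $19,075.

$19,100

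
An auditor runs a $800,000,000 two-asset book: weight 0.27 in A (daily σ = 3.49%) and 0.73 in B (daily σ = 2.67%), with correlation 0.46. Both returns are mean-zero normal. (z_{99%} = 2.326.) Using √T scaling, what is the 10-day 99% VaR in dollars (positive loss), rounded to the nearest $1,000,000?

σ_p = √(0.27²·3.49² + 0.73²·2.67² + 2·0.46·0.27·0.73·3.49·2.67) = 2.525%.
σ_{10d} = 2.525% × √10 = 7.985%.
VaR = 2.326 × 7.985% = 18.573%; on $800,000,000 that is $148,584,000.

$149,000,000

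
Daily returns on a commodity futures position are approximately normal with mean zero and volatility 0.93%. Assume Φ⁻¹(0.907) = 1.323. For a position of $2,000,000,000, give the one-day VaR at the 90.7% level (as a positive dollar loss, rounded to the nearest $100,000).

VaR = z·σ = 1.323 × 0.93% = 1.230%.
On $2,000,000,000: 0.01230 × $2,000,000,000 = $24,600,000.

$24,600,000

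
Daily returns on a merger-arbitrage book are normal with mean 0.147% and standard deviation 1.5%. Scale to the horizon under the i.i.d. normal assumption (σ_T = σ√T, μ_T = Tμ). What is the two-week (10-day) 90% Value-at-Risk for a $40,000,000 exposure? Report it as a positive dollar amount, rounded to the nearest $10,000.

$1,840,000

At 90%, z = 1.282.
σ_{10d} = 1.5% × √10 = 4.743%; μ_{10d} = 10 × 0.147% = 1.470%.
VaR = −(1.470%) + 1.282 × 4.743% = 4.611%.
On $40,000,000: 0.04611 × $40,000,000 = $1,844,400.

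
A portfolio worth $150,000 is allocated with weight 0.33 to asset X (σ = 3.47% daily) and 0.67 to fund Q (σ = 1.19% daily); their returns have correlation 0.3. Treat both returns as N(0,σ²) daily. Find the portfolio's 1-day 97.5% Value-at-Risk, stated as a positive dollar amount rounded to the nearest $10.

σ_p² = 0.33²·3.47² + 0.67²·1.19² + 2·0.3·0.33·0.67·3.47·1.19 = 2.4947 (%²).
σ_p = √2.4947 = 1.579%.
At 97.5%, z = 1.960.
VaR = 1.960 × 1.579% = 3.095%; on $150,000 that is $4,642.

$4,640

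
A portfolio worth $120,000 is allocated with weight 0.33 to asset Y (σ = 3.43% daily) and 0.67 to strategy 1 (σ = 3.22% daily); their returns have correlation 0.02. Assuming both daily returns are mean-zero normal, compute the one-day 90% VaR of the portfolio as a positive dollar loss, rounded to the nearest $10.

$3,780

σ_p² = 0.33²·3.43² + 0.67²·3.22² + 2·0.02·0.33·0.67·3.43·3.22 = 6.0333 (%²).
σ_p = √6.0333 = 2.456%.
At 90%, z = 1.282.
VaR = 1.282 × 2.456% = 3.149%; on $120,000 that is $3,779.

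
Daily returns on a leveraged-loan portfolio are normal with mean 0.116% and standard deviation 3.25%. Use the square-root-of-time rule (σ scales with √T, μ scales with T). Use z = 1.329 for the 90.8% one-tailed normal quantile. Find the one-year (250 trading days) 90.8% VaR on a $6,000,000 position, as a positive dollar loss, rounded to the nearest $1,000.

σ_{250d} = 3.25% × √250 = 51.387%; μ_{250d} = 250 × 0.116% = 29.000%.
VaR = −(29.000%) + 1.329 × 51.387% = 39.293%.
On $6,000,000: 0.39293 × $6,000,000 = $2,357,580.

$2,358,000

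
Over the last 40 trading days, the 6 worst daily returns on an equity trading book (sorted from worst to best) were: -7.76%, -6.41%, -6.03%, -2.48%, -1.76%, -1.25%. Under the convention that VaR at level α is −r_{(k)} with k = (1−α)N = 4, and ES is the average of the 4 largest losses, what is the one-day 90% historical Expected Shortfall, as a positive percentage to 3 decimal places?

The 4 worst returns sum to -22.68%.
ES = −(-22.68%) / 4 = 5.67% ≈ 5.670%.

5.670%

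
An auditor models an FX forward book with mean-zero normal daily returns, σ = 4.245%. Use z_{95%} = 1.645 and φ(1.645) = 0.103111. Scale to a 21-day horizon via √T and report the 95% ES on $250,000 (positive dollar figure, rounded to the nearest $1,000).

σ_{21d} = 4.245% × √21 = 19.453%.
ES multiplier = φ(z)/(1−α) = 0.103111/0.05 = 2.062.
ES = 19.453% × 2.062 = 40.112%; on $250,000: $100,280.

$100,000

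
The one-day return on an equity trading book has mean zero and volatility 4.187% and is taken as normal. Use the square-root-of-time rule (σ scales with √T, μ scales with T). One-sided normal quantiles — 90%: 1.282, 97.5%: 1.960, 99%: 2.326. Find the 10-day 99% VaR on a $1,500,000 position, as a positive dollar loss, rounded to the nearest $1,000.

σ_{10d} = 4.187% × √10 = 13.240%.
VaR = 2.326 × 13.240% = 30.796%.
On $1,500,000: 0.30796 × $1,500,000 = $461,940.

$462,000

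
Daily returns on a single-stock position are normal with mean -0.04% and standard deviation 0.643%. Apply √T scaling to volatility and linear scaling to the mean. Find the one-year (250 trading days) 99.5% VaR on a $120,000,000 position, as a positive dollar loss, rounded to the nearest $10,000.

$43,430,000

At 99.5%, z = 2.576.
σ_{250d} = 0.643% × √250 = 10.167%; μ_{250d} = 250 × -0.04% = -10.000%.
VaR = −(-10.000%) + 2.576 × 10.167% = 36.190%.
On $120,000,000: 0.36190 × $120,000,000 = $43,428,000.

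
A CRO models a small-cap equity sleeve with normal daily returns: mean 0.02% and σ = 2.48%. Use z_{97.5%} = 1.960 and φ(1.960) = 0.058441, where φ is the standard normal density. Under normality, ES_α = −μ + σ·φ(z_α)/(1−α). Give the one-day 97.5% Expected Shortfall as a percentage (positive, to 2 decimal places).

5.78%

Tail multiplier: φ(z)/(1−α) = 0.058441 / 0.025 = 2.338.
ES = −(0.02%) + 2.48% × 2.338 = 5.778%.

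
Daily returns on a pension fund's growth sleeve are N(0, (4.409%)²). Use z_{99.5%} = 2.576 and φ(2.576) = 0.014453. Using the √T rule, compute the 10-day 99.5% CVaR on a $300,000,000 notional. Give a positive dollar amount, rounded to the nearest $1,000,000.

$121,000,000

σ_{10d} = 4.409% × √10 = 13.942%.
ES multiplier = φ(z)/(1−α) = 0.014453/0.005 = 2.891.
ES = 13.942% × 2.891 = 40.306%; on $300,000,000: $120,918,000.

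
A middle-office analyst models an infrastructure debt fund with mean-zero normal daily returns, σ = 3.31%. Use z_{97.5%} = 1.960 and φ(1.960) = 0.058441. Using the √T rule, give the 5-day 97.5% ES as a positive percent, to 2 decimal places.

17.30%

σ_{5d} = 3.31% × √5 = 7.401%.
ES multiplier = φ(z)/(1−α) = 0.058441/0.025 = 2.338.
ES = 7.401% × 2.338 = 17.304%.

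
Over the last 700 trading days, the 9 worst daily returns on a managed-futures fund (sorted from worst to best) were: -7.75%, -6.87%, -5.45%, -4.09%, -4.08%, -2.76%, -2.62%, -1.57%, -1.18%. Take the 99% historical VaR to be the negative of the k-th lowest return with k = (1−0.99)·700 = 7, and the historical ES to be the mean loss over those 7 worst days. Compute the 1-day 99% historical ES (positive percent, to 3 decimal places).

4.803%

The 7 worst returns sum to -33.62%.
ES = −(-33.62%) / 7 = 4.8028…% ≈ 4.803%.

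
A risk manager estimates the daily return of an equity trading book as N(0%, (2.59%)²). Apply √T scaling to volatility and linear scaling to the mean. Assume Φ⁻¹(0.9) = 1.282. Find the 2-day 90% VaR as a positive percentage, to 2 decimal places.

4.70%

σ_{2d} = 2.59% × √2 = 3.663%.
VaR = 1.282 × 3.663% = 4.696%.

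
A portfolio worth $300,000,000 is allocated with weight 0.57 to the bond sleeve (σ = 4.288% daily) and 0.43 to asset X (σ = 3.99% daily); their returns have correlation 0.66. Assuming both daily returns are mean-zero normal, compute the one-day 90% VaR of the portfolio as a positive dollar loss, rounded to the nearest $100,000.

$14,600,000

σ_p² = 0.57²·4.288² + 0.43²·3.99² + 2·0.66·0.57·0.43·4.288·3.99 = 14.4529 (%²).
σ_p = √14.4529 = 3.802%.
At 90%, z = 1.282.
VaR = 1.282 × 3.802% = 4.874%; on $300,000,000 that is $14,622,000.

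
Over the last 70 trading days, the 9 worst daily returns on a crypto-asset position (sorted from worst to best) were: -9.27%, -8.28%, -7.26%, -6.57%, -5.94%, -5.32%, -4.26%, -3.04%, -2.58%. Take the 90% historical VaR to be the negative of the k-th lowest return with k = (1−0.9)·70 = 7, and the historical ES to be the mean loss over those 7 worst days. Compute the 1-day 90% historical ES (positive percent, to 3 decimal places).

The 7 worst returns sum to -46.90%.
ES = −(-46.90%) / 7 = 6.7% ≈ 6.700%.

6.700%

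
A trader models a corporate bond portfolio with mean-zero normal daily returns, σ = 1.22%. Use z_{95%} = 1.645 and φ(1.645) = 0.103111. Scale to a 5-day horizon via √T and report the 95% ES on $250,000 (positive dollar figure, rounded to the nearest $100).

σ_{5d} = 1.22% × √5 = 2.728%.
ES multiplier = φ(z)/(1−α) = 0.103111/0.05 = 2.062.
ES = 2.728% × 2.062 = 5.625%; on $250,000: $14,062.

$14,100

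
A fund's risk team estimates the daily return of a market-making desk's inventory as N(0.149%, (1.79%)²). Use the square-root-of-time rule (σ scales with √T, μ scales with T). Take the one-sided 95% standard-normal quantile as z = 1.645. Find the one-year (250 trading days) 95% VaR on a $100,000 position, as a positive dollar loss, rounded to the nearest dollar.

σ_{250d} = 1.79% × √250 = 28.302%; μ_{250d} = 250 × 0.149% = 37.250%.
VaR = −(37.250%) + 1.645 × 28.302% = 9.307%.
On $100,000: 0.09307 × $100,000 = $9,307.

$9,307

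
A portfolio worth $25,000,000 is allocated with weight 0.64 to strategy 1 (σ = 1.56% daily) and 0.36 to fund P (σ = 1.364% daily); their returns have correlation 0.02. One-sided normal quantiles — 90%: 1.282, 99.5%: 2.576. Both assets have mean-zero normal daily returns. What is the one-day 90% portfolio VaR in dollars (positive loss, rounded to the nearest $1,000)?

σ_p² = 0.64²·1.56² + 0.36²·1.364² + 2·0.02·0.64·0.36·1.56·1.364 = 1.2575 (%²).
σ_p = √1.2575 = 1.121%.
VaR = 1.282 × 1.121% = 1.437%; on $25,000,000 that is $359,250.

$359,000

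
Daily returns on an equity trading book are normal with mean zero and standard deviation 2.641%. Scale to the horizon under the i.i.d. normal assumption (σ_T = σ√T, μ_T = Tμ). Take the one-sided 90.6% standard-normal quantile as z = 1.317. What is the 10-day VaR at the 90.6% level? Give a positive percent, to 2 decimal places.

σ_{10d} = 2.641% × √10 = 8.352%.
VaR = 1.317 × 8.352% = 11.000%.

11.00%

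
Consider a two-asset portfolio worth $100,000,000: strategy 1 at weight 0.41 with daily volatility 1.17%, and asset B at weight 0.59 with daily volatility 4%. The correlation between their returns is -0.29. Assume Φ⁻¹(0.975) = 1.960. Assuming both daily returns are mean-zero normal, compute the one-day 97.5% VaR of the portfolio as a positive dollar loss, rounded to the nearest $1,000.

$4,445,000

σ_p² = 0.41²·1.17² + 0.59²·4² + 2·-0.29·0.41·0.59·1.17·4 = 5.1431 (%²).
σ_p = √5.1431 = 2.268%.
VaR = 1.960 × 2.268% = 4.445%; on $100,000,000 that is $4,445,000.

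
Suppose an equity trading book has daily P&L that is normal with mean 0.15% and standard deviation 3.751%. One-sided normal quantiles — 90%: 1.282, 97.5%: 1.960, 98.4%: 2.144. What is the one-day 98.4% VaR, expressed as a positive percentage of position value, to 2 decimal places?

7.89%

VaR = −μ + z·σ = −(0.15%) + 2.144 × 3.751% = 7.892%.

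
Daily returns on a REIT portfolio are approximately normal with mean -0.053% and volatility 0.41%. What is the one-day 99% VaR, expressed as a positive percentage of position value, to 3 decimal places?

1.007%

At 99% one-sided, z = 2.326.
VaR = −μ + z·σ = −(-0.053%) + 2.326 × 0.41% = 1.007%.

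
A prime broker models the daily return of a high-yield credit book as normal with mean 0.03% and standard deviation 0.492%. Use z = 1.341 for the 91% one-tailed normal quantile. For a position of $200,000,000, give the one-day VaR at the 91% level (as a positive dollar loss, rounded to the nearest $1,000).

$1,260,000

VaR = −μ + z·σ = −(0.03%) + 1.341 × 0.492% = 0.630%.
On $200,000,000: 0.00630 × $200,000,000 = $1,260,000.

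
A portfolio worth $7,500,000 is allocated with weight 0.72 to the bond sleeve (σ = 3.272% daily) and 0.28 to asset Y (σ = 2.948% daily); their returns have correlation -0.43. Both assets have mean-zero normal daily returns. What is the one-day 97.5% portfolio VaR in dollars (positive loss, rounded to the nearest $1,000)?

$314,000

σ_p² = 0.72²·3.272² + 0.28²·2.948² + 2·-0.43·0.72·0.28·3.272·2.948 = 4.5590 (%²).
σ_p = √4.5590 = 2.135%.
At 97.5%, z = 1.960.
VaR = 1.960 × 2.135% = 4.185%; on $7,500,000 that is $313,875.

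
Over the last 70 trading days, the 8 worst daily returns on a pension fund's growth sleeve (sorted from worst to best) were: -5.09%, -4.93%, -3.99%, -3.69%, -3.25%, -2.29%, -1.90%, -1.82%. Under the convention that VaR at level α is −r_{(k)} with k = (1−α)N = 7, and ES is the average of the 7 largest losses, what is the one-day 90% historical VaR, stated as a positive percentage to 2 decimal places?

k = 7; the 7th lowest return is -1.90%, so VaR = 1.90%.

1.90%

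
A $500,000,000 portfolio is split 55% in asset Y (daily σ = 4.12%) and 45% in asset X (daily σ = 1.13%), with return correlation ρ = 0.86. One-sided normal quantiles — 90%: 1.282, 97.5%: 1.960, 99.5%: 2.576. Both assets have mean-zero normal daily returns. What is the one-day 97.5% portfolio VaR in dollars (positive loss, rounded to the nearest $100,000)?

σ_p² = 0.55²·4.12² + 0.45²·1.13² + 2·0.86·0.55·0.45·4.12·1.13 = 7.3752 (%²).
σ_p = √7.3752 = 2.716%.
VaR = 1.960 × 2.716% = 5.323%; on $500,000,000 that is $26,615,000.

$26,600,000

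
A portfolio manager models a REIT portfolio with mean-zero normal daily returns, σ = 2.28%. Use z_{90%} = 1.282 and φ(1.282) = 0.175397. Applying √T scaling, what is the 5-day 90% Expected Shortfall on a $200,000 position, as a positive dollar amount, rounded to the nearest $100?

$17,900

σ_{5d} = 2.28% × √5 = 5.098%.
ES multiplier = φ(z)/(1−α) = 0.175397/0.1 = 1.754.
ES = 5.098% × 1.754 = 8.942%; on $200,000: $17,884.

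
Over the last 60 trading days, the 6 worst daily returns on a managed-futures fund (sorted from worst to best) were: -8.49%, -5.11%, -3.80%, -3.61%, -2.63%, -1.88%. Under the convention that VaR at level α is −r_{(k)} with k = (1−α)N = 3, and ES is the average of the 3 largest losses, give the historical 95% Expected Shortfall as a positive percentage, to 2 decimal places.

The 3 worst returns sum to -17.40%.
ES = −(-17.40%) / 3 = 5.8% ≈ 5.80%.

5.80%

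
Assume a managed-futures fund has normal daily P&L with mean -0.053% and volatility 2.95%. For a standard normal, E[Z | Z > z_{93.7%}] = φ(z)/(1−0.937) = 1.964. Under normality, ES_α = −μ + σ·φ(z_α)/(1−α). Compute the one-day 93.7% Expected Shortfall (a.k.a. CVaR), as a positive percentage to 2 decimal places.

5.85%

ES = −(-0.053%) + 2.95% × 1.964 = 5.847%.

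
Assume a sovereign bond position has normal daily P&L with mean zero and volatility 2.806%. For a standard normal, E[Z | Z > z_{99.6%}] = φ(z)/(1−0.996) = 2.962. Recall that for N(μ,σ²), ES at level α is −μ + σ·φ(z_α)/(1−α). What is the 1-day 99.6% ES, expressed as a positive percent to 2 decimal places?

8.31%

ES = 2.806% × 2.962 = 8.311%.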